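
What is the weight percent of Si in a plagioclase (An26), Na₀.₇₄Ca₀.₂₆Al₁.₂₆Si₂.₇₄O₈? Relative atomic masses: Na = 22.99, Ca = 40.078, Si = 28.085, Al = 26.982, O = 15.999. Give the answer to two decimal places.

Molar mass of Na₀.₇₄Ca₀.₂₆Al₁.₂₆Si₂.₇₄O₈: 0.74×22.99 + 0.26×40.078 + 1.26×26.982 + 2.74×28.085 + 8×15.999 = 266.375 g/mol.
Mass of Si per formula unit: 2.74 × 28.085 = 76.953 g.
Weight fraction Si = 76.953 / 266.375 = 0.2889.

28.89 mass %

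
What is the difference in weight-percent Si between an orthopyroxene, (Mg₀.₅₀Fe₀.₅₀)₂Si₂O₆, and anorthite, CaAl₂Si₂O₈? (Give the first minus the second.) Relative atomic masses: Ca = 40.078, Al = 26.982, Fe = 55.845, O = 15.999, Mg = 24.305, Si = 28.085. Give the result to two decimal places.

Si in (Mg₀.₅₀Fe₀.₅₀)₂Si₂O₆: molar mass 232.314 g/mol; 2×28.085 = 56.170 g → 24.18 wt%.
Si in CaAl₂Si₂O₈: molar mass 278.204 g/mol; 2×28.085 = 56.170 g → 20.19 wt%.
Difference = 24.18 − 20.19 = 3.99 percentage points.

3.99 percentage points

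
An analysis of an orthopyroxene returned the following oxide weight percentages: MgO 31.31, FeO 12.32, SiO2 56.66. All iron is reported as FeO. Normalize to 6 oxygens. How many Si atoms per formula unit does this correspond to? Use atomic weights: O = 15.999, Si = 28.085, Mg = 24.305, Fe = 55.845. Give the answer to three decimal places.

31.31 wt% MgO ÷ 40.304 g/mol = 0.77685 mol, giving 0.77685 Mg and 0.77685 O.
12.32 wt% FeO ÷ 71.844 g/mol = 0.17148 mol, giving 0.17148 Fe and 0.17148 O.
56.66 wt% SiO2 ÷ 60.083 g/mol = 0.94303 mol, giving 0.94303 Si and 1.88606 O.
Oxygen sums to 2.83439; scaling by 6/2.83439 = 2.11686 puts the formula on 6 O.
Si: 0.94303 × 2.11686 = 1.996 atoms per formula unit.

1.996 Si apfu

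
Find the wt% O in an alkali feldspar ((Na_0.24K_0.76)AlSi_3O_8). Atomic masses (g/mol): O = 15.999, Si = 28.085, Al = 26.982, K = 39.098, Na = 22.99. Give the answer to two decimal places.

M((Na_0.24K_0.76)AlSi_3O_8) = 274.461 g/mol.
O contributes 8 × 15.999 = 127.992 g per mole.
127.992/274.461 = 0.4663 → 46.63%.

46.63 mass %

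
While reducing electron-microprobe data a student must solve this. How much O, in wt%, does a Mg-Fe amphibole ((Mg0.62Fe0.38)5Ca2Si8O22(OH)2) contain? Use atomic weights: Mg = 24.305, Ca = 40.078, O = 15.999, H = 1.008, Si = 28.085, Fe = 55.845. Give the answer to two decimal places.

44.02 wt%

Molar mass of (Mg0.62Fe0.38)5Ca2Si8O22(OH)2: 3.10×24.305 + 1.90×55.845 + 2×40.078 + 8×28.085 + 24×15.999 + 2×1.008 = 872.279 g/mol.
Mass of O per formula unit: 24 × 15.999 = 383.976 g.
Weight fraction O = 383.976 / 872.279 = 0.4402.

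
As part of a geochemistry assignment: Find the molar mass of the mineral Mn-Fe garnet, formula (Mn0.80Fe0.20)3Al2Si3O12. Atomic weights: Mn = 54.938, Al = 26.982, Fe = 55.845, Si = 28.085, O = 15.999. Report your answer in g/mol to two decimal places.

Mn: 2.40 × 54.938 = 131.8512
Fe: 0.60 × 55.845 = 33.5070
Al: 2 × 26.982 = 53.9640
Si: 3 × 28.085 = 84.2550
O: 12 × 15.999 = 191.9880
Summing the contributions gives the formula mass.

495.57 g/mol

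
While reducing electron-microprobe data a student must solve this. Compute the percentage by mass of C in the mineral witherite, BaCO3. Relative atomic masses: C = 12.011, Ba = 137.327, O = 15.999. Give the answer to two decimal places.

6.09 wt%

Formula mass = 1·137.327 + 1·12.011 + 3·15.999 = 197.335 g/mol, of which 12.011 g is C.
So C makes up 12.011/197.335 = 0.0609 of the mass, i.e. 6.09%.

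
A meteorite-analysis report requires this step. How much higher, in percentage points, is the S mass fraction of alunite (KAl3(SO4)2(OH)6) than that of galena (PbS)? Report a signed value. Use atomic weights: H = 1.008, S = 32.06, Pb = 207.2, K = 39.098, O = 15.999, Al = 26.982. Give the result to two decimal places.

2.08 percentage points

First mineral: 64.120 g S in 414.198 g formula = 15.48 wt% S.
Second mineral: 32.060 g S in 239.260 g formula = 13.40 wt% S.
15.48% − 13.40% gives a difference of 2.08 percentage points.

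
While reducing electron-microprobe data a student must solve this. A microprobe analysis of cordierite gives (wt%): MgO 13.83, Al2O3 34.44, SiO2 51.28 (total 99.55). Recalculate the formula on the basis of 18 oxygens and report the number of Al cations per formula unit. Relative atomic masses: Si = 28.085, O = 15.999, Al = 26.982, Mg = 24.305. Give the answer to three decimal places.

3.969 Al apfu

MgO: 13.83/40.304 = 0.34314 mol → 0.34314 mol Mg, 0.34314 mol O.
Al2O3: 34.44/101.961 = 0.33778 mol → 0.67556 mol Al, 1.01334 mol O.
SiO2: 51.28/60.083 = 0.85349 mol → 0.85349 mol Si, 1.70698 mol O.
Total oxygen = 3.06346 mol. Normalization factor = 18/3.06346 = 5.87571.
Al per 18 O = 0.67556 × 5.87571 = 3.969.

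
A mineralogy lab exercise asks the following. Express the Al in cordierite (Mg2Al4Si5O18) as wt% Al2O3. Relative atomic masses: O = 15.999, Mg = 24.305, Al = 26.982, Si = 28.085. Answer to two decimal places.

Molar mass of Mg2Al4Si5O18 = 2×24.305 + 4×26.982 + 5×28.085 + 18×15.999 = 584.945 g/mol.
Each formula unit contains 4 Al, equivalent to 4/2 = 2.0000 mol Al2O3.
M(Al2O3) = 2×26.982 + 3×15.999 = 101.961 g/mol.
Mass of Al2O3 per formula unit = 2.0000 × 101.961 = 203.922 g.
Al2O3 wt% = 203.922 / 584.945 × 100 = 34.86%.

34.86 wt%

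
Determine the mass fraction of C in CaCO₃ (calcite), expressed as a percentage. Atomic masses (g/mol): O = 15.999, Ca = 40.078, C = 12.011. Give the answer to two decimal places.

12.00 weight percent

Formula mass = 1*40.078 + 1*12.011 + 3*15.999 = 100.086 g/mol, of which 12.011 g is C.
So C makes up 12.011/100.086 = 0.1200 of the mass, i.e. 12.00%.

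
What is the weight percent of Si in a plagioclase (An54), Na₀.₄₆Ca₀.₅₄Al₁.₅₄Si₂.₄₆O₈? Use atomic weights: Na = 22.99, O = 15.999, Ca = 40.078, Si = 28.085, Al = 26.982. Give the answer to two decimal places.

Molar mass of Na₀.₄₆Ca₀.₅₄Al₁.₅₄Si₂.₄₆O₈: 0.46*22.99 + 0.54*40.078 + 1.54*26.982 + 2.46*28.085 + 8*15.999 = 270.851 g/mol.
Mass of Si per formula unit: 2.46 × 28.085 = 69.089 g.
Weight fraction Si = 69.089 / 270.851 = 0.2551.

25.51 wt%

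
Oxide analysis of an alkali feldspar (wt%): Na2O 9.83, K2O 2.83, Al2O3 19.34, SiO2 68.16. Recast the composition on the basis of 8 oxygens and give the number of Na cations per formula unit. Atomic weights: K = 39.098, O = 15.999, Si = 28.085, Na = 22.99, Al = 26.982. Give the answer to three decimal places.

0.838 Na apfu

Na2O: 9.83/61.979 = 0.15860 mol → 0.31720 mol Na, 0.15860 mol O.
K2O: 2.83/94.195 = 0.03004 mol → 0.06008 mol K, 0.03004 mol O.
Al2O3: 19.34/101.961 = 0.18968 mol → 0.37936 mol Al, 0.56904 mol O.
SiO2: 68.16/60.083 = 1.13443 mol → 1.13443 mol Si, 2.26886 mol O.
Total oxygen = 3.02654 mol. Normalization factor = 8/3.02654 = 2.64328.
Na per 8 O = 0.31720 × 2.64328 = 0.838.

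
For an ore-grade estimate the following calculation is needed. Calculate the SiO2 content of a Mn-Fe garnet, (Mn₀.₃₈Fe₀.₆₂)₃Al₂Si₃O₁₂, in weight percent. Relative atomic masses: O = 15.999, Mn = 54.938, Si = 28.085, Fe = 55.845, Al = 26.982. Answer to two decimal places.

M((Mn₀.₃₈Fe₀.₆₂)₃Al₂Si₃O₁₂) = 496.708 g/mol; M(SiO2) = 60.083 g/mol.
Moles SiO2 per formula unit = 3 Si ÷ 1 = 3.0000.
SiO2 fraction = (3.0000 × 60.083) / 496.708 = 180.249/496.708 = 0.3629.

36.29 wt%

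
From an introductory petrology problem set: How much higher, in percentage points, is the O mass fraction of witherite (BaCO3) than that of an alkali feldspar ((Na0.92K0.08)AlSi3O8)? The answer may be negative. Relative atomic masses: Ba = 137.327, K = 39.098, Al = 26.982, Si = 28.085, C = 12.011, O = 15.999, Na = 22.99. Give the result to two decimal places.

M(BaCO3) = 197.335 g/mol, so wt% O = 47.997/197.335 × 100 = 24.32%.
M((Na0.92K0.08)AlSi3O8) = 263.508 g/mol, so wt% O = 127.992/263.508 × 100 = 48.57%.
24.32 − 48.57 = -24.25 pp.

-24.25 percentage points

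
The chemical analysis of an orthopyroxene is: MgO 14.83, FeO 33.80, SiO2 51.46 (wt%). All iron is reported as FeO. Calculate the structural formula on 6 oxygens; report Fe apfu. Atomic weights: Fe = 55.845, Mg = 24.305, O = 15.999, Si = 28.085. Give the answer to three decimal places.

MgO (M=40.304): mol = 0.36795; Mg = 0.36795, O = 0.36795.
FeO (M=71.844): mol = 0.47046; Fe = 0.47046, O = 0.47046.
SiO2 (M=60.083): mol = 0.85648; Si = 0.85648, O = 1.71296.
ΣO = 2.55137; factor = 6/ΣO = 2.35168.
Fe apfu = 0.47046 × 2.35168 = 1.106.

1.106 Fe apfu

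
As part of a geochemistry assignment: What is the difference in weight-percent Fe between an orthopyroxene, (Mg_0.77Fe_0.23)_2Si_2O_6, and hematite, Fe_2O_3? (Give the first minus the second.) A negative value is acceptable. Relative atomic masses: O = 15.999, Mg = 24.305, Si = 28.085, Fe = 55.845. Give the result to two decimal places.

First mineral: 25.689 g Fe in 215.282 g formula = 11.93 wt% Fe.
Second mineral: 111.690 g Fe in 159.687 g formula = 69.94 wt% Fe.
11.93% − 69.94% gives a difference of -58.01 percentage points.

-58.01 percentage points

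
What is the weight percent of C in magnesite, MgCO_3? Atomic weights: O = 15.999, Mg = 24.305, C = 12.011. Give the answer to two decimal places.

14.25 mass %

M(MgCO_3) = 84.313 g/mol.
C contributes 1 × 12.011 = 12.011 g per mole.
12.011/84.313 = 0.1425 → 14.25%.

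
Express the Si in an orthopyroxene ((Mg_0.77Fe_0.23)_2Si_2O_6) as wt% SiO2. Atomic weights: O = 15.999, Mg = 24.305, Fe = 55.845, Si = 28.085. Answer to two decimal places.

M((Mg_0.77Fe_0.23)_2Si_2O_6) = 215.282 g/mol; M(SiO2) = 60.083 g/mol.
Moles SiO2 per formula unit = 2 Si ÷ 1 = 2.0000.
SiO2 fraction = (2.0000 × 60.083) / 215.282 = 120.166/215.282 = 0.5582.

55.82 wt%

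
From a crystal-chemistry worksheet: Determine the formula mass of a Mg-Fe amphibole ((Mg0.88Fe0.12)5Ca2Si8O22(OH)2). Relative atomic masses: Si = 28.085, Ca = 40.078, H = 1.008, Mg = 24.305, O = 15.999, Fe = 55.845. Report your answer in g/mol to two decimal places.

The formula mass is the sum 4.40·24.305 + 0.60·55.845 + 2·40.078 + 8·28.085 + 24·15.999 + 2·1.008.

831.28 g/mol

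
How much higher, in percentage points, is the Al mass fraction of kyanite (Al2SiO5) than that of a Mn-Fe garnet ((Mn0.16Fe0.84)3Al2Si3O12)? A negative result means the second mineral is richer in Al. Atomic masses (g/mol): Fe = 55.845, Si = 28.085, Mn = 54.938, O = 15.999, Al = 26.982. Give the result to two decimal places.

Al in Al2SiO5: molar mass 162.044 g/mol; 2×26.982 = 53.964 g → 33.30 wt%.
Al in (Mn0.16Fe0.84)3Al2Si3O12: molar mass 497.307 g/mol; 2×26.982 = 53.964 g → 10.85 wt%.
Difference = 33.30 − 10.85 = 22.45 percentage points.

22.45 percentage points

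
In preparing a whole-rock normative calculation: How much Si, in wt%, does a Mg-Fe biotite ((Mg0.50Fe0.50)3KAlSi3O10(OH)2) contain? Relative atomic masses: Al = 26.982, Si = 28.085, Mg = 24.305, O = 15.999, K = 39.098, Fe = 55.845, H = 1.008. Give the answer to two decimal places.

18.14 wt%

Formula mass = 1.50×24.305 + 1.50×55.845 + 1×39.098 + 1×26.982 + 3×28.085 + 12×15.999 + 2×1.008 = 464.564 g/mol, of which 84.255 g is Si.
So Si makes up 84.255/464.564 = 0.1814 of the mass, i.e. 18.14%.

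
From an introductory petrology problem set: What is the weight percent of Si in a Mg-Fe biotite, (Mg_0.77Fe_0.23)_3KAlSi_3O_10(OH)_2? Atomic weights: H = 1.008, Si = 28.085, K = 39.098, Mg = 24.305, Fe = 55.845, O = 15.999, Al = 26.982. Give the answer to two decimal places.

19.19 weight percent

Formula mass = 2.31·24.305 + 0.69·55.845 + 1·39.098 + 1·26.982 + 3·28.085 + 12·15.999 + 2·1.008 = 439.017 g/mol, of which 84.255 g is Si.
So Si makes up 84.255/439.017 = 0.1919 of the mass, i.e. 19.19%.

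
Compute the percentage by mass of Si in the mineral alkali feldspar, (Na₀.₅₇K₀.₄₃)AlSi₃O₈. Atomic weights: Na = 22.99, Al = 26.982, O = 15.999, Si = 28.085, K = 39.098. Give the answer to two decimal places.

31.30 mass %

Formula mass = 0.57×22.99 + 0.43×39.098 + 1×26.982 + 3×28.085 + 8×15.999 = 269.145 g/mol, of which 84.255 g is Si.
So Si makes up 84.255/269.145 = 0.3130 of the mass, i.e. 31.30%.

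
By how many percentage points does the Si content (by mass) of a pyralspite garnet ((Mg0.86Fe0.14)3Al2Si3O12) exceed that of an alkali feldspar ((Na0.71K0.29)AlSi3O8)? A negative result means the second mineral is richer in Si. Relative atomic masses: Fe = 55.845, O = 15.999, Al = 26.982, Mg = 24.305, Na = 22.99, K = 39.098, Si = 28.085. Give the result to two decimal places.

-11.33 percentage points

M((Mg0.86Fe0.14)3Al2Si3O12) = 416.369 g/mol, so wt% Si = 84.255/416.369 × 100 = 20.24%.
M((Na0.71K0.29)AlSi3O8) = 266.890 g/mol, so wt% Si = 84.255/266.890 × 100 = 31.57%.
20.24 − 31.57 = -11.33 pp.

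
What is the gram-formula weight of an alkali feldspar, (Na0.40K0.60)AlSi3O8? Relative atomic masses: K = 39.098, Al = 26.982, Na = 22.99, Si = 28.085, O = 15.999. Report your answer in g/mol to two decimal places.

271.88 g/mol

The formula mass is the sum 0.40·22.99 + 0.60·39.098 + 1·26.982 + 3·28.085 + 8·15.999.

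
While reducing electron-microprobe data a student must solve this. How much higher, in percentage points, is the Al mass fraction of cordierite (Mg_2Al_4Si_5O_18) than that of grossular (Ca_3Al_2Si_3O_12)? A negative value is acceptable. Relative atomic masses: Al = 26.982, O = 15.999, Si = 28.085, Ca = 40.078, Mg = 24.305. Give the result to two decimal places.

Al in Mg_2Al_4Si_5O_18: molar mass 584.945 g/mol; 4×26.982 = 107.928 g → 18.45 wt%.
Al in Ca_3Al_2Si_3O_12: molar mass 450.441 g/mol; 2×26.982 = 53.964 g → 11.98 wt%.
Difference = 18.45 − 11.98 = 6.47 percentage points.

6.47 percentage points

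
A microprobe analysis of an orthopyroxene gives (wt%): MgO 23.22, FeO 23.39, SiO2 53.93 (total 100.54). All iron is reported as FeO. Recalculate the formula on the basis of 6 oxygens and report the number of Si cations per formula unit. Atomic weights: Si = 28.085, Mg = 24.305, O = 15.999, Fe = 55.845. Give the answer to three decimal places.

1.997 Si apfu

23.22 wt% MgO ÷ 40.304 g/mol = 0.57612 mol, giving 0.57612 Mg and 0.57612 O.
23.39 wt% FeO ÷ 71.844 g/mol = 0.32557 mol, giving 0.32557 Fe and 0.32557 O.
53.93 wt% SiO2 ÷ 60.083 g/mol = 0.89759 mol, giving 0.89759 Si and 1.79518 O.
Oxygen sums to 2.69687; scaling by 6/2.69687 = 2.22480 puts the formula on 6 O.
Si: 0.89759 × 2.22480 = 1.997 atoms per formula unit.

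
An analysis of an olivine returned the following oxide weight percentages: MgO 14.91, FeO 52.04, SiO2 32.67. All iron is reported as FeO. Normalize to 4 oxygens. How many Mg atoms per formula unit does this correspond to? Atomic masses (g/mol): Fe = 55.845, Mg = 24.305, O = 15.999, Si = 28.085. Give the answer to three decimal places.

0.678 Mg apfu

14.91 wt% MgO ÷ 40.304 g/mol = 0.36994 mol, giving 0.36994 Mg and 0.36994 O.
52.04 wt% FeO ÷ 71.844 g/mol = 0.72435 mol, giving 0.72435 Fe and 0.72435 O.
32.67 wt% SiO2 ÷ 60.083 g/mol = 0.54375 mol, giving 0.54375 Si and 1.08750 O.
Oxygen sums to 2.18179; scaling by 4/2.18179 = 1.83336 puts the formula on 4 O.
Mg: 0.36994 × 1.83336 = 0.678 atoms per formula unit.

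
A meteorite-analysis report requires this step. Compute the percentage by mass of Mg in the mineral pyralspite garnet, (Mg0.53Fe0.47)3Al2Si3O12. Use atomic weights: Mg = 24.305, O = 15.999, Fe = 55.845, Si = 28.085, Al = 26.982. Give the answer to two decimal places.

8.63 weight percent

Formula mass = 1.59·24.305 + 1.41·55.845 + 2·26.982 + 3·28.085 + 12·15.999 = 447.593 g/mol, of which 38.645 g is Mg.
So Mg makes up 38.645/447.593 = 0.0863 of the mass, i.e. 8.63%.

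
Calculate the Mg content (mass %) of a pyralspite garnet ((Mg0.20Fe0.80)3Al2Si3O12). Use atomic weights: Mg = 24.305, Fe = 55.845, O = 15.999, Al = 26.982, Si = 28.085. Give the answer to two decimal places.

Formula mass = 0.60*24.305 + 2.40*55.845 + 2*26.982 + 3*28.085 + 12*15.999 = 478.818 g/mol, of which 14.583 g is Mg.
So Mg makes up 14.583/478.818 = 0.0305 of the mass, i.e. 3.05%.

3.05 mass %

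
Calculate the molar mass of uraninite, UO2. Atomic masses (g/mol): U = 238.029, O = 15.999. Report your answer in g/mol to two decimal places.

U: 1 × 238.029 = 238.0290
O: 2 × 15.999 = 31.9980
Summing the contributions gives the formula mass.

270.03 g/mol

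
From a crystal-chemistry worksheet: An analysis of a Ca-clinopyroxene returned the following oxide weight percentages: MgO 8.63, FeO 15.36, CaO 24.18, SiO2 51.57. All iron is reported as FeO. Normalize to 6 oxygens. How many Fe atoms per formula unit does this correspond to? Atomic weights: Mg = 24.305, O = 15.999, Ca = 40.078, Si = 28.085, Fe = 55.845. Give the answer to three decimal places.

8.63 wt% MgO ÷ 40.304 g/mol = 0.21412 mol, giving 0.21412 Mg and 0.21412 O.
15.36 wt% FeO ÷ 71.844 g/mol = 0.21380 mol, giving 0.21380 Fe and 0.21380 O.
24.18 wt% CaO ÷ 56.077 g/mol = 0.43119 mol, giving 0.43119 Ca and 0.43119 O.
51.57 wt% SiO2 ÷ 60.083 g/mol = 0.85831 mol, giving 0.85831 Si and 1.71662 O.
Oxygen sums to 2.57573; scaling by 6/2.57573 = 2.32944 puts the formula on 6 O.
Fe: 0.21380 × 2.32944 = 0.498 atoms per formula unit.

0.498 Fe apfu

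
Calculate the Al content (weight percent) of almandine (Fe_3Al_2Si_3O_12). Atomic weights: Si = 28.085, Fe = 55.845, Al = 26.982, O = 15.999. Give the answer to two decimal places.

10.84 weight percent

M(Fe_3Al_2Si_3O_12) = 497.742 g/mol.
Al contributes 2 × 26.982 = 53.964 g per mole.
53.964/497.742 = 0.1084 → 10.84%.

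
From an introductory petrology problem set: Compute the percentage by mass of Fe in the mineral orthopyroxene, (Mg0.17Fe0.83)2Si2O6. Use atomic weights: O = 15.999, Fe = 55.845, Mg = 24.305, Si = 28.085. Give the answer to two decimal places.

36.62 mass %

Formula mass = 0.34×24.305 + 1.66×55.845 + 2×28.085 + 6×15.999 = 253.130 g/mol, of which 92.703 g is Fe.
So Fe makes up 92.703/253.130 = 0.3662 of the mass, i.e. 36.62%.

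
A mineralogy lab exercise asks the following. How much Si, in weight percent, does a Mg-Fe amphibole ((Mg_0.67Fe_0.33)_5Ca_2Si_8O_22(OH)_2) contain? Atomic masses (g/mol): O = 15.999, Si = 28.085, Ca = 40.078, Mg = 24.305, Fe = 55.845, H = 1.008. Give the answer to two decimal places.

25.99 weight percent

Formula mass = 3.35*24.305 + 1.65*55.845 + 2*40.078 + 8*28.085 + 24*15.999 + 2*1.008 = 864.394 g/mol, of which 224.680 g is Si.
So Si makes up 224.680/864.394 = 0.2599 of the mass, i.e. 25.99%.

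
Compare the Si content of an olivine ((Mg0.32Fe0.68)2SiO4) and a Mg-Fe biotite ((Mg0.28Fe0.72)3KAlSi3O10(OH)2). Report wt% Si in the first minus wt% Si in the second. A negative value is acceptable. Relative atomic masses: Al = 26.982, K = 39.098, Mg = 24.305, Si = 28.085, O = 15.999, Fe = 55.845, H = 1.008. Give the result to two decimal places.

-2.06 percentage points

First mineral: 28.085 g Si in 183.585 g formula = 15.30 wt% Si.
Second mineral: 84.255 g Si in 485.380 g formula = 17.36 wt% Si.
15.30% − 17.36% gives a difference of -2.06 percentage points.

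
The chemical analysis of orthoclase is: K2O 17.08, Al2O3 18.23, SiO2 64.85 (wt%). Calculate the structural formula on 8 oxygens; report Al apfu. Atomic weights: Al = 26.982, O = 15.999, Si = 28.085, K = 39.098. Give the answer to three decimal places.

K2O (M=94.195): mol = 0.18133; K = 0.36266, O = 0.18133.
Al2O3 (M=101.961): mol = 0.17879; Al = 0.35758, O = 0.53637.
SiO2 (M=60.083): mol = 1.07934; Si = 1.07934, O = 2.15868.
ΣO = 2.87638; factor = 8/ΣO = 2.78127.
Al apfu = 0.35758 × 2.78127 = 0.995.

0.995 Al apfu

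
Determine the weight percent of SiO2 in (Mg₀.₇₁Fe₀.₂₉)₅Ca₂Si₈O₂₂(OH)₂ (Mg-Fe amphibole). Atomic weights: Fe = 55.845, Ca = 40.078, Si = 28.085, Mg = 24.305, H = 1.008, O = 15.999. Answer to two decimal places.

Molar mass of (Mg₀.₇₁Fe₀.₂₉)₅Ca₂Si₈O₂₂(OH)₂ = 3.55×24.305 + 1.45×55.845 + 2×40.078 + 8×28.085 + 24×15.999 + 2×1.008 = 858.086 g/mol.
Each formula unit contains 8 Si, equivalent to 8/1 = 8.0000 mol SiO2.
M(SiO2) = 1×28.085 + 2×15.999 = 60.083 g/mol.
Mass of SiO2 per formula unit = 8.0000 × 60.083 = 480.664 g.
SiO2 wt% = 480.664 / 858.086 × 100 = 56.02%.

56.02 wt%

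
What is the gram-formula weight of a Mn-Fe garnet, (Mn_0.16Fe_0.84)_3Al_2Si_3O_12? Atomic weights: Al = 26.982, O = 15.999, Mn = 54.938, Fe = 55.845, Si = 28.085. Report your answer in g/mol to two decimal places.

M = 0.48*54.938 + 2.52*55.845 + 2*26.982 + 3*28.085 + 12*15.999

497.31 g/mol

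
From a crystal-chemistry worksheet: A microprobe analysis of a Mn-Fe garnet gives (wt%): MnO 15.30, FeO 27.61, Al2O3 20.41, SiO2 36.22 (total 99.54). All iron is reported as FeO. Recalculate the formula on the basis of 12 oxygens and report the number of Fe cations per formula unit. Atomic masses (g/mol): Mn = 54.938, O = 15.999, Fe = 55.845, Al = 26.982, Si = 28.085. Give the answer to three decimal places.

15.30 wt% MnO ÷ 70.937 g/mol = 0.21568 mol, giving 0.21568 Mn and 0.21568 O.
27.61 wt% FeO ÷ 71.844 g/mol = 0.38430 mol, giving 0.38430 Fe and 0.38430 O.
20.41 wt% Al2O3 ÷ 101.961 g/mol = 0.20017 mol, giving 0.40034 Al and 0.60051 O.
36.22 wt% SiO2 ÷ 60.083 g/mol = 0.60283 mol, giving 0.60283 Si and 1.20566 O.
Oxygen sums to 2.40615; scaling by 12/2.40615 = 4.98722 puts the formula on 12 O.
Fe: 0.38430 × 4.98722 = 1.917 atoms per formula unit.

1.917 Fe apfu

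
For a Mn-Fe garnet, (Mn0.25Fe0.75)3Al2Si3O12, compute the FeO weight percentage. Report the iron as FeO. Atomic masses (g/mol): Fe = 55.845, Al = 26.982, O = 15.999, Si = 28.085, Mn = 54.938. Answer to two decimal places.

Molar mass of (Mn0.25Fe0.75)3Al2Si3O12 = 0.75·54.938 + 2.25·55.845 + 2·26.982 + 3·28.085 + 12·15.999 = 497.062 g/mol.
Each formula unit contains 2.25 Fe, equivalent to 2.25/1 = 2.2500 mol FeO.
M(FeO) = 1×55.845 + 1×15.999 = 71.844 g/mol.
Mass of FeO per formula unit = 2.2500 × 71.844 = 161.649 g.
FeO wt% = 161.649 / 497.062 × 100 = 32.52%.

32.52 wt%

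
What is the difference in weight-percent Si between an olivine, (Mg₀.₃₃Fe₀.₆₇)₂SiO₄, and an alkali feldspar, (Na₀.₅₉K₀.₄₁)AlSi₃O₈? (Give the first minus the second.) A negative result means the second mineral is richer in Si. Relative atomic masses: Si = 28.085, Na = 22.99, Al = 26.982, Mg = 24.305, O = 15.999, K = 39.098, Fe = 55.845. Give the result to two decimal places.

M((Mg₀.₃₃Fe₀.₆₇)₂SiO₄) = 182.955 g/mol, so wt% Si = 28.085/182.955 × 100 = 15.35%.
M((Na₀.₅₉K₀.₄₁)AlSi₃O₈) = 268.823 g/mol, so wt% Si = 84.255/268.823 × 100 = 31.34%.
15.35 − 31.34 = -15.99 pp.

-15.99 percentage points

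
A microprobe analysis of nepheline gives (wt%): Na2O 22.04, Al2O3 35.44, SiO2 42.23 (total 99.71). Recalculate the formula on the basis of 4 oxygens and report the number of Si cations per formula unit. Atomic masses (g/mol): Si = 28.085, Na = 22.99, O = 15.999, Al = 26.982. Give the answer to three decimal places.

1.003 Si apfu

Na2O: 22.04/61.979 = 0.35560 mol → 0.71120 mol Na, 0.35560 mol O.
Al2O3: 35.44/101.961 = 0.34758 mol → 0.69516 mol Al, 1.04274 mol O.
SiO2: 42.23/60.083 = 0.70286 mol → 0.70286 mol Si, 1.40572 mol O.
Total oxygen = 2.80406 mol. Normalization factor = 4/2.80406 = 1.42650.
Si per 4 O = 0.70286 × 1.42650 = 1.003.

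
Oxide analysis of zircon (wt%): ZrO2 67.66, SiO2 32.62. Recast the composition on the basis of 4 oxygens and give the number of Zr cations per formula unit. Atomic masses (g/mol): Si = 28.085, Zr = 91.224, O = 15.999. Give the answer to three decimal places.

1.006 Zr apfu

67.66 wt% ZrO2 ÷ 123.222 g/mol = 0.54909 mol, giving 0.54909 Zr and 1.09818 O.
32.62 wt% SiO2 ÷ 60.083 g/mol = 0.54292 mol, giving 0.54292 Si and 1.08584 O.
Oxygen sums to 2.18402; scaling by 4/2.18402 = 1.83149 puts the formula on 4 O.
Zr: 0.54909 × 1.83149 = 1.006 atoms per formula unit.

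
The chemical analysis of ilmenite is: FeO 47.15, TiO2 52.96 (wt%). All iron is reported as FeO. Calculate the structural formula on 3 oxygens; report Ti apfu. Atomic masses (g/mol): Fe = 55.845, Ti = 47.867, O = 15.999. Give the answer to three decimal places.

FeO: 47.15/71.844 = 0.65628 mol → 0.65628 mol Fe, 0.65628 mol O.
TiO2: 52.96/79.865 = 0.66312 mol → 0.66312 mol Ti, 1.32624 mol O.
Total oxygen = 1.98252 mol. Normalization factor = 3/1.98252 = 1.51323.
Ti per 3 O = 0.66312 × 1.51323 = 1.003.

1.003 Ti apfu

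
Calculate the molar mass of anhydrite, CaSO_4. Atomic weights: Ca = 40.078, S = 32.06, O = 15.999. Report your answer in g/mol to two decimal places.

136.13 g/mol

The formula mass is the sum 1*40.078 + 1*32.06 + 4*15.999.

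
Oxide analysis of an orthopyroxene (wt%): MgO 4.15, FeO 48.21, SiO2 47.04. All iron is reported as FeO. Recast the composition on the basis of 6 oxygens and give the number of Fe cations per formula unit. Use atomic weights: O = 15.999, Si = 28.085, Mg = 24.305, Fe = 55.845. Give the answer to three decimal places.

4.15 wt% MgO ÷ 40.304 g/mol = 0.10297 mol, giving 0.10297 Mg and 0.10297 O.
48.21 wt% FeO ÷ 71.844 g/mol = 0.67104 mol, giving 0.67104 Fe and 0.67104 O.
47.04 wt% SiO2 ÷ 60.083 g/mol = 0.78292 mol, giving 0.78292 Si and 1.56584 O.
Oxygen sums to 2.33985; scaling by 6/2.33985 = 2.56427 puts the formula on 6 O.
Fe: 0.67104 × 2.56427 = 1.721 atoms per formula unit.

1.721 Fe apfu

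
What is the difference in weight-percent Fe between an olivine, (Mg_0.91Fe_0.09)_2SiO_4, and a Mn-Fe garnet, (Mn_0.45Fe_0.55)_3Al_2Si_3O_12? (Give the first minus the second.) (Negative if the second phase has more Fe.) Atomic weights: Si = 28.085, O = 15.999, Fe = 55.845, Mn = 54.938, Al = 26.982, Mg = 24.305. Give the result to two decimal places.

-11.69 percentage points

Fe in (Mg_0.91Fe_0.09)_2SiO_4: molar mass 146.368 g/mol; 0.18×55.845 = 10.052 g → 6.87 wt%.
Fe in (Mn_0.45Fe_0.55)_3Al_2Si_3O_12: molar mass 496.518 g/mol; 1.65×55.845 = 92.144 g → 18.56 wt%.
Difference = 6.87 − 18.56 = -11.69 percentage points.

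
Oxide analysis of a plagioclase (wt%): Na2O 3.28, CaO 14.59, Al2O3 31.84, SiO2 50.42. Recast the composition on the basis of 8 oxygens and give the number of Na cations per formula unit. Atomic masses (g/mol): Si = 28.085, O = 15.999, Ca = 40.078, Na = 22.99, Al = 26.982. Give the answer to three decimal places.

Na2O: 3.28/61.979 = 0.05292 mol → 0.10584 mol Na, 0.05292 mol O.
CaO: 14.59/56.077 = 0.26018 mol → 0.26018 mol Ca, 0.26018 mol O.
Al2O3: 31.84/101.961 = 0.31228 mol → 0.62456 mol Al, 0.93684 mol O.
SiO2: 50.42/60.083 = 0.83917 mol → 0.83917 mol Si, 1.67834 mol O.
Total oxygen = 2.92828 mol. Normalization factor = 8/2.92828 = 2.73198.
Na per 8 O = 0.10584 × 2.73198 = 0.289.

0.289 Na apfu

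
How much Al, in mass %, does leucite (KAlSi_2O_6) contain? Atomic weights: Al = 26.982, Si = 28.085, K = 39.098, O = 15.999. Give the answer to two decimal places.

12.36 mass %

M(KAlSi_2O_6) = 218.244 g/mol.
Al contributes 1 × 26.982 = 26.982 g per mole.
26.982/218.244 = 0.1236 → 12.36%.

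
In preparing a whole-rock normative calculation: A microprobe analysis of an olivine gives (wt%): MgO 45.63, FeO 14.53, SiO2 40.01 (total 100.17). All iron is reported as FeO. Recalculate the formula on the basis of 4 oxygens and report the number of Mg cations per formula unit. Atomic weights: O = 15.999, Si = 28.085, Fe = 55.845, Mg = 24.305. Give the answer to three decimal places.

1.699 Mg apfu

MgO (M=40.304): mol = 1.13215; Mg = 1.13215, O = 1.13215.
FeO (M=71.844): mol = 0.20224; Fe = 0.20224, O = 0.20224.
SiO2 (M=60.083): mol = 0.66591; Si = 0.66591, O = 1.33182.
ΣO = 2.66621; factor = 4/ΣO = 1.50026.
Mg apfu = 1.13215 × 1.50026 = 1.699.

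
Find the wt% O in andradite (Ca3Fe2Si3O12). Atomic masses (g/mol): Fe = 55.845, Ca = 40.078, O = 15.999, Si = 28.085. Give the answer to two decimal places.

M(Ca3Fe2Si3O12) = 508.167 g/mol.
O contributes 12 × 15.999 = 191.988 g per mole.
191.988/508.167 = 0.3778 → 37.78%.

37.78 wt%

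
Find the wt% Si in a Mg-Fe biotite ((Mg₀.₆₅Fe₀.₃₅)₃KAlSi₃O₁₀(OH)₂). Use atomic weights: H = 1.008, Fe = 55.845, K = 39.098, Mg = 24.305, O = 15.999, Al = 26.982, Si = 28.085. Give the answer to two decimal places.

18.71 wt%

Molar mass of (Mg₀.₆₅Fe₀.₃₅)₃KAlSi₃O₁₀(OH)₂: 1.95*24.305 + 1.05*55.845 + 1*39.098 + 1*26.982 + 3*28.085 + 12*15.999 + 2*1.008 = 450.371 g/mol.
Mass of Si per formula unit: 3 × 28.085 = 84.255 g.
Weight fraction Si = 84.255 / 450.371 = 0.1871.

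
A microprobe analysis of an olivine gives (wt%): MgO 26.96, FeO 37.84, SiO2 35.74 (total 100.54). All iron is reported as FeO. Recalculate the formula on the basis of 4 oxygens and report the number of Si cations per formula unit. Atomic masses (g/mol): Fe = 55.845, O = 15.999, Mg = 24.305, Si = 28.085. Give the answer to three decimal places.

26.96 wt% MgO ÷ 40.304 g/mol = 0.66892 mol, giving 0.66892 Mg and 0.66892 O.
37.84 wt% FeO ÷ 71.844 g/mol = 0.52670 mol, giving 0.52670 Fe and 0.52670 O.
35.74 wt% SiO2 ÷ 60.083 g/mol = 0.59484 mol, giving 0.59484 Si and 1.18968 O.
Oxygen sums to 2.38530; scaling by 4/2.38530 = 1.67694 puts the formula on 4 O.
Si: 0.59484 × 1.67694 = 0.998 atoms per formula unit.

0.998 Si apfu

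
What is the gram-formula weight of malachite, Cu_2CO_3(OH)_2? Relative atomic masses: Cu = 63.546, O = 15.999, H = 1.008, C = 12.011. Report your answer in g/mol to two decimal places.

The formula mass is the sum 2·63.546 + 1·12.011 + 5·15.999 + 2·1.008.

221.11 g/mol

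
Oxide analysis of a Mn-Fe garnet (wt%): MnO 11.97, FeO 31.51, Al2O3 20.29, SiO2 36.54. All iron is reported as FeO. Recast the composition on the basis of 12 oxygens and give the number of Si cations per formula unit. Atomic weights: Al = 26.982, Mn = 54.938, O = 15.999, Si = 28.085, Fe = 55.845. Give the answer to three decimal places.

3.015 Si apfu

MnO: 11.97/70.937 = 0.16874 mol → 0.16874 mol Mn, 0.16874 mol O.
FeO: 31.51/71.844 = 0.43859 mol → 0.43859 mol Fe, 0.43859 mol O.
Al2O3: 20.29/101.961 = 0.19900 mol → 0.39800 mol Al, 0.59700 mol O.
SiO2: 36.54/60.083 = 0.60816 mol → 0.60816 mol Si, 1.21632 mol O.
Total oxygen = 2.42065 mol. Normalization factor = 12/2.42065 = 4.95735.
Si per 12 O = 0.60816 × 4.95735 = 3.015.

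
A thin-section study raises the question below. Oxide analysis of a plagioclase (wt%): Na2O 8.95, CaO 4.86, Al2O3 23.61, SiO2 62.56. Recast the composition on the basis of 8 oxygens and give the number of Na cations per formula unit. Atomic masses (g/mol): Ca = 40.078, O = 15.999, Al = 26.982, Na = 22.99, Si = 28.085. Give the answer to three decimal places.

8.95 wt% Na2O ÷ 61.979 g/mol = 0.14440 mol, giving 0.28880 Na and 0.14440 O.
4.86 wt% CaO ÷ 56.077 g/mol = 0.08667 mol, giving 0.08667 Ca and 0.08667 O.
23.61 wt% Al2O3 ÷ 101.961 g/mol = 0.23156 mol, giving 0.46312 Al and 0.69468 O.
62.56 wt% SiO2 ÷ 60.083 g/mol = 1.04123 mol, giving 1.04123 Si and 2.08246 O.
Oxygen sums to 3.00821; scaling by 8/3.00821 = 2.65939 puts the formula on 8 O.
Na: 0.28880 × 2.65939 = 0.768 atoms per formula unit.

0.768 Na apfu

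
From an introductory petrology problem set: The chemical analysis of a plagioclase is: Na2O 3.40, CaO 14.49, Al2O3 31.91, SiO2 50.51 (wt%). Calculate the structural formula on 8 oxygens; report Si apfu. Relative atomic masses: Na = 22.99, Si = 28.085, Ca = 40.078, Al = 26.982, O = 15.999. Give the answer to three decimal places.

2.293 Si apfu

Na2O: 3.40/61.979 = 0.05486 mol → 0.10972 mol Na, 0.05486 mol O.
CaO: 14.49/56.077 = 0.25839 mol → 0.25839 mol Ca, 0.25839 mol O.
Al2O3: 31.91/101.961 = 0.31296 mol → 0.62592 mol Al, 0.93888 mol O.
SiO2: 50.51/60.083 = 0.84067 mol → 0.84067 mol Si, 1.68134 mol O.
Total oxygen = 2.93347 mol. Normalization factor = 8/2.93347 = 2.72715.
Si per 8 O = 0.84067 × 2.72715 = 2.293.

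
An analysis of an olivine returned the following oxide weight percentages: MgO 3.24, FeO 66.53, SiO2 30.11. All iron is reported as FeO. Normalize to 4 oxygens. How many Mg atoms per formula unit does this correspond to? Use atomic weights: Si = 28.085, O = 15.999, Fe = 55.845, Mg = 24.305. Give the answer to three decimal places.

0.160 Mg apfu

3.24 wt% MgO ÷ 40.304 g/mol = 0.08039 mol, giving 0.08039 Mg and 0.08039 O.
66.53 wt% FeO ÷ 71.844 g/mol = 0.92603 mol, giving 0.92603 Fe and 0.92603 O.
30.11 wt% SiO2 ÷ 60.083 g/mol = 0.50114 mol, giving 0.50114 Si and 1.00228 O.
Oxygen sums to 2.00870; scaling by 4/2.00870 = 1.99134 puts the formula on 4 O.
Mg: 0.08039 × 1.99134 = 0.160 atoms per formula unit.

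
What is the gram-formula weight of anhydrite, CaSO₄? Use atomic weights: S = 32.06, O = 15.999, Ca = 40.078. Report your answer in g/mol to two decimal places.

The formula mass is the sum 1·40.078 + 1·32.06 + 4·15.999.

136.13 g/mol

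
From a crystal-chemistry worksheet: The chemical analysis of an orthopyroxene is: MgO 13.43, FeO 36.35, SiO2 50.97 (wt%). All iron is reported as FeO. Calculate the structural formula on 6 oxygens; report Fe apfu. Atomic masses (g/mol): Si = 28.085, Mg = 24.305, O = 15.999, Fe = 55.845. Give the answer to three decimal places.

13.43 wt% MgO ÷ 40.304 g/mol = 0.33322 mol, giving 0.33322 Mg and 0.33322 O.
36.35 wt% FeO ÷ 71.844 g/mol = 0.50596 mol, giving 0.50596 Fe and 0.50596 O.
50.97 wt% SiO2 ÷ 60.083 g/mol = 0.84833 mol, giving 0.84833 Si and 1.69666 O.
Oxygen sums to 2.53584; scaling by 6/2.53584 = 2.36608 puts the formula on 6 O.
Fe: 0.50596 × 2.36608 = 1.197 atoms per formula unit.

1.197 Fe apfu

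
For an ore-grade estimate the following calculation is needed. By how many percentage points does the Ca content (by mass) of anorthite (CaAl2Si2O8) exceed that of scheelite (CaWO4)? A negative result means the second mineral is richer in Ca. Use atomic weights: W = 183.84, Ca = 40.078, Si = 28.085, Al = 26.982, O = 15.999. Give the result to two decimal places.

0.49 percentage points

Ca in CaAl2Si2O8: molar mass 278.204 g/mol; 1×40.078 = 40.078 g → 14.41 wt%.
Ca in CaWO4: molar mass 287.914 g/mol; 1×40.078 = 40.078 g → 13.92 wt%.
Difference = 14.41 − 13.92 = 0.49 percentage points.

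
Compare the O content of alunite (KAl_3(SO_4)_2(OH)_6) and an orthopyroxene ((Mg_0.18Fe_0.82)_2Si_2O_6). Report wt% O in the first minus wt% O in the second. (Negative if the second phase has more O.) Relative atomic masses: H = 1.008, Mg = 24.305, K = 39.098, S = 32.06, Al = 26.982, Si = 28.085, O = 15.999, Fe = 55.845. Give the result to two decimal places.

16.06 percentage points

First mineral: 223.986 g O in 414.198 g formula = 54.08 wt% O.
Second mineral: 95.994 g O in 252.500 g formula = 38.02 wt% O.
54.08% − 38.02% gives a difference of 16.06 percentage points.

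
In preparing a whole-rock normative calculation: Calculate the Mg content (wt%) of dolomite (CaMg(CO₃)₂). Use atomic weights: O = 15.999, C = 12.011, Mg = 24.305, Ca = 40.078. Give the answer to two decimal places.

13.18 wt%

M(CaMg(CO₃)₂) = 184.399 g/mol.
Mg contributes 1 × 24.305 = 24.305 g per mole.
24.305/184.399 = 0.1318 → 13.18%.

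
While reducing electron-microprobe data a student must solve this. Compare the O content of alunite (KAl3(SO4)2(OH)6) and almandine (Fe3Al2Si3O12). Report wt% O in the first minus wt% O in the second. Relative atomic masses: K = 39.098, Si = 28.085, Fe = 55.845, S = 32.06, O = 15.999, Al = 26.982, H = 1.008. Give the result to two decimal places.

15.51 percentage points

First mineral: 223.986 g O in 414.198 g formula = 54.08 wt% O.
Second mineral: 191.988 g O in 497.742 g formula = 38.57 wt% O.
54.08% − 38.57% gives a difference of 15.51 percentage points.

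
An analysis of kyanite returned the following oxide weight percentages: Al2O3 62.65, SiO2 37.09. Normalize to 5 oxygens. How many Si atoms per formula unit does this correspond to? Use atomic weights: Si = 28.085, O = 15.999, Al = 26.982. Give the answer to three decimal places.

Al2O3: 62.65/101.961 = 0.61445 mol → 1.22890 mol Al, 1.84335 mol O.
SiO2: 37.09/60.083 = 0.61731 mol → 0.61731 mol Si, 1.23462 mol O.
Total oxygen = 3.07797 mol. Normalization factor = 5/3.07797 = 1.62445.
Si per 5 O = 0.61731 × 1.62445 = 1.003.

1.003 Si apfu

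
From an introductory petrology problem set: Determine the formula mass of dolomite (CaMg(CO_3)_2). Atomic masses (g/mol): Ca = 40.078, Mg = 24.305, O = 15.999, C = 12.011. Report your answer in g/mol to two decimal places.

Ca: 1 × 40.078 = 40.0780
Mg: 1 × 24.305 = 24.3050
C: 2 × 12.011 = 24.0220
O: 6 × 15.999 = 95.9940
Summing the contributions gives the formula mass.

184.40 g/mol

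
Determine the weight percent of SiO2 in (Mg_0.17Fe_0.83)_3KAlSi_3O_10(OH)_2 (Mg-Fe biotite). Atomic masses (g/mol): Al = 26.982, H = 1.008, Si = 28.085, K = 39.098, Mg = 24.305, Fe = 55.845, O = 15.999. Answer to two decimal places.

M((Mg_0.17Fe_0.83)_3KAlSi_3O_10(OH)_2) = 495.789 g/mol; M(SiO2) = 60.083 g/mol.
Moles SiO2 per formula unit = 3 Si ÷ 1 = 3.0000.
SiO2 fraction = (3.0000 × 60.083) / 495.789 = 180.249/495.789 = 0.3636.

36.36 wt%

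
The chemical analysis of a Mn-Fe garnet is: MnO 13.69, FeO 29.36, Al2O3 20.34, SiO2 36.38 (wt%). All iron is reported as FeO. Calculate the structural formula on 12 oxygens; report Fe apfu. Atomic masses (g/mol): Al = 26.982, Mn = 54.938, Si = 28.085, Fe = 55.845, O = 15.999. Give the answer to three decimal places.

MnO (M=70.937): mol = 0.19299; Mn = 0.19299, O = 0.19299.
FeO (M=71.844): mol = 0.40866; Fe = 0.40866, O = 0.40866.
Al2O3 (M=101.961): mol = 0.19949; Al = 0.39898, O = 0.59847.
SiO2 (M=60.083): mol = 0.60550; Si = 0.60550, O = 1.21100.
ΣO = 2.41112; factor = 12/ΣO = 4.97694.
Fe apfu = 0.40866 × 4.97694 = 2.034.

2.034 Fe apfu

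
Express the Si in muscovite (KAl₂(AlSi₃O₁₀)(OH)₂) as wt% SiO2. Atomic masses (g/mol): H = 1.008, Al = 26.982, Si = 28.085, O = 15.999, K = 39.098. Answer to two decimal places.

M(KAl₂(AlSi₃O₁₀)(OH)₂) = 398.303 g/mol; M(SiO2) = 60.083 g/mol.
Moles SiO2 per formula unit = 3 Si ÷ 1 = 3.0000.
SiO2 fraction = (3.0000 × 60.083) / 398.303 = 180.249/398.303 = 0.4525.

45.25 wt%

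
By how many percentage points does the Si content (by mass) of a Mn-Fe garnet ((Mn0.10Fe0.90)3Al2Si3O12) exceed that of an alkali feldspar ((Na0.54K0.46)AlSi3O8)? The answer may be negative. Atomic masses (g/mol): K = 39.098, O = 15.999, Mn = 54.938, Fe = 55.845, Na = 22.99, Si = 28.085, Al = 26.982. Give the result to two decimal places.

-14.31 percentage points

Si in (Mn0.10Fe0.90)3Al2Si3O12: molar mass 497.470 g/mol; 3×28.085 = 84.255 g → 16.94 wt%.
Si in (Na0.54K0.46)AlSi3O8: molar mass 269.629 g/mol; 3×28.085 = 84.255 g → 31.25 wt%.
Difference = 16.94 − 31.25 = -14.31 percentage points.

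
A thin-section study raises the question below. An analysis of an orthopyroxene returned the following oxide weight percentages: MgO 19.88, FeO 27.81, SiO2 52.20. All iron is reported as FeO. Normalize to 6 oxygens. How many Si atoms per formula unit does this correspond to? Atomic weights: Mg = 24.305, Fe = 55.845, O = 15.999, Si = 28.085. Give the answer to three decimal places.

1.991 Si apfu

MgO: 19.88/40.304 = 0.49325 mol → 0.49325 mol Mg, 0.49325 mol O.
FeO: 27.81/71.844 = 0.38709 mol → 0.38709 mol Fe, 0.38709 mol O.
SiO2: 52.20/60.083 = 0.86880 mol → 0.86880 mol Si, 1.73760 mol O.
Total oxygen = 2.61794 mol. Normalization factor = 6/2.61794 = 2.29188.
Si per 6 O = 0.86880 × 2.29188 = 1.991.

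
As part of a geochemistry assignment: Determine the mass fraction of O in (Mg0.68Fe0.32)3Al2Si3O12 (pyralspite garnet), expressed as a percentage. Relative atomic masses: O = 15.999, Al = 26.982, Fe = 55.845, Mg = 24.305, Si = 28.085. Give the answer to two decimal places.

44.30 mass %

M((Mg0.68Fe0.32)3Al2Si3O12) = 433.400 g/mol.
O contributes 12 × 15.999 = 191.988 g per mole.
191.988/433.400 = 0.4430 → 44.30%.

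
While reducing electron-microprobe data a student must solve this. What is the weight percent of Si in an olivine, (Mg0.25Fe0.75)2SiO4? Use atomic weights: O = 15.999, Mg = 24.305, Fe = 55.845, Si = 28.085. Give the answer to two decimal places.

14.94 weight percent

M((Mg0.25Fe0.75)2SiO4) = 188.001 g/mol.
Si contributes 1 × 28.085 = 28.085 g per mole.
28.085/188.001 = 0.1494 → 14.94%.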